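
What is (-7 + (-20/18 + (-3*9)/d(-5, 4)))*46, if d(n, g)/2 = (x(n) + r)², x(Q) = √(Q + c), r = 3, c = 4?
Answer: -95128/225 + 1863*I/50 ≈ -422.79 + 37.26*I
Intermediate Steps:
x(Q) = √(4 + Q) (x(Q) = √(Q + 4) = √(4 + Q))
d(n, g) = 2*(3 + √(4 + n))² (d(n, g) = 2*(√(4 + n) + 3)² = 2*(3 + √(4 + n))²)
(-7 + (-20/18 + (-3*9)/d(-5, 4)))*46 = (-7 + (-20/18 + (-3*9)/((2*(3 + √(4 - 5))²))))*46 = (-7 + (-20*1/18 - 27*1/(2*(3 + √(-1))²)))*46 = (-7 + (-10/9 - 27*1/(2*(3 + I)²)))*46 = (-7 + (-10/9 - 27/(2*(3 + I)²)))*46 = (-73/9 - 27/(2*(3 + I)²))*46 = -3358/9 - 621/(3 + I)²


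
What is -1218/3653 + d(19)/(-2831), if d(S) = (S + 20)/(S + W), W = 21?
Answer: -138068787/413665720 ≈ -0.33377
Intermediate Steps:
d(S) = (20 + S)/(21 + S) (d(S) = (S + 20)/(S + 21) = (20 + S)/(21 + S))
-1218/3653 + d(19)/(-2831) = -1218/3653 + ((20 + 19)/(21 + 19))/(-2831) = -1218*1/3653 + (39/40)*(-1/2831) = -1218/3653 + ((1/40)*39)*(-1/2831) = -1218/3653 + (39/40)*(-1/2831) = -1218/3653 - 39/113240 = -138068787/413665720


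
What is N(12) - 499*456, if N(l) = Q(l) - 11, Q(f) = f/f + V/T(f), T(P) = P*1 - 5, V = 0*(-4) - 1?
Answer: -1592879/7 ≈ -2.2755e+5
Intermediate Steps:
V = -1 (V = 0 - 1 = -1)
T(P) = -5 + P (T(P) = P - 5 = -5 + P)
Q(f) = 1 - 1/(-5 + f) (Q(f) = f/f - 1/(-5 + f) = 1 - 1/(-5 + f))
N(l) = -11 + (-6 + l)/(-5 + l) (N(l) = (-6 + l)/(-5 + l) - 11 = -11 + (-6 + l)/(-5 + l))
N(12) - 499*456 = (49 - 10*12)/(-5 + 12) - 499*456 = (49 - 120)/7 - 227544 = (⅐)*(-71) - 227544 = -71/7 - 227544 = -1592879/7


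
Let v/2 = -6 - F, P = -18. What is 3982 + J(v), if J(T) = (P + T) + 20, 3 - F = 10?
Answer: 3986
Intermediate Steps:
F = -7 (F = 3 - 1*10 = 3 - 10 = -7)
v = 2 (v = 2*(-6 - 1*(-7)) = 2*(-6 + 7) = 2*1 = 2)
J(T) = 2 + T (J(T) = (-18 + T) + 20 = 2 + T)
3982 + J(v) = 3982 + (2 + 2) = 3982 + 4 = 3986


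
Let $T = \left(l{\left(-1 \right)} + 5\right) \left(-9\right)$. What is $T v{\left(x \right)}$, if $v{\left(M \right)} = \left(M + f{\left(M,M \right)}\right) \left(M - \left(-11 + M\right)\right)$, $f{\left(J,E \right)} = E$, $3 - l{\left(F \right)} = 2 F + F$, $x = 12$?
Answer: $-26136$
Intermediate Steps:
$l{\left(F \right)} = 3 - 3 F$ ($l{\left(F \right)} = 3 - \left(2 F + F\right) = 3 - 3 F$)
$v{\left(M \right)} = 22 M$ ($v{\left(M \right)} = \left(M + M\right) \left(M - \left(-11 + M\right)\right) = 2 M 11 = 22 M$)
$T = -99$ ($T = \left(\left(3 - -3\right) + 5\right) \left(-9\right) = \left(\left(3 + 3\right) + 5\right) \left(-9\right) = \left(6 + 5\right) \left(-9\right) = 11 \left(-9\right) = -99$)
$T v{\left(x \right)} = - 99 \cdot 22 \cdot 12 = \left(-99\right) 264 = -26136$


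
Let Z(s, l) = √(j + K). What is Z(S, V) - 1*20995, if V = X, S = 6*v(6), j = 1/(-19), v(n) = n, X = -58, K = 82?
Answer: -20995 + 3*√3287/19 ≈ -20986.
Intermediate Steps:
j = -1/19 ≈ -0.052632
S = 36 (S = 6*6 = 36)
V = -58
Z(s, l) = 3*√3287/19 (Z(s, l) = √(-1/19 + 82) = √(1557/19) = 3*√3287/19)
Z(S, V) - 1*20995 = 3*√3287/19 - 1*20995 = 3*√3287/19 - 20995 = -20995 + 3*√3287/19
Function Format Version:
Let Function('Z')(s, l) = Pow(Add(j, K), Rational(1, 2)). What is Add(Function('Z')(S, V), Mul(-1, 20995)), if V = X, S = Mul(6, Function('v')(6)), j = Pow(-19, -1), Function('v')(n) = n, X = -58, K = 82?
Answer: Add(-20995, Mul(Rational(3, 19), Pow(3287, Rational(1, 2)))) ≈ -20986.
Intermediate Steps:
j = Rational(-1, 19) ≈ -0.052632
S = 36 (S = Mul(6, 6) = 36)
V = -58
Function('Z')(s, l) = Mul(Rational(3, 19), Pow(3287, Rational(1, 2))) (Function('Z')(s, l) = Pow(Add(Rational(-1, 19), 82), Rational(1, 2)) = Pow(Rational(1557, 19), Rational(1, 2)) = Mul(Rational(3, 19), Pow(3287, Rational(1, 2))))
Add(Function('Z')(S, V), Mul(-1, 20995)) = Add(Mul(Rational(3, 19), Pow(3287, Rational(1, 2))), Mul(-1, 20995)) = Add(Mul(Rational(3, 19), Pow(3287, Rational(1, 2))), -20995) = Add(-20995, Mul(Rational(3, 19), Pow(3287, Rational(1, 2))))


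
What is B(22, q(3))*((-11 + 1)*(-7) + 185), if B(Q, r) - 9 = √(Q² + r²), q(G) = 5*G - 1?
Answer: 2295 + 510*√170 ≈ 8944.6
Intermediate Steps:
q(G) = -1 + 5*G
B(Q, r) = 9 + √(Q² + r²)
B(22, q(3))*((-11 + 1)*(-7) + 185) = (9 + √(22² + (-1 + 5*3)²))*((-11 + 1)*(-7) + 185) = (9 + √(484 + (-1 + 15)²))*(-10*(-7) + 185) = (9 + √(484 + 14²))*(70 + 185) = (9 + √(484 + 196))*255 = (9 + √680)*255 = (9 + 2*√170)*255 = 2295 + 510*√170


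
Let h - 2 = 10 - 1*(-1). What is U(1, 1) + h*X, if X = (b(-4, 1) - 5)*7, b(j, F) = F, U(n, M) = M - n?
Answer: -364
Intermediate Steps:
h = 13 (h = 2 + (10 - 1*(-1)) = 2 + (10 + 1) = 2 + 11 = 13)
X = -28 (X = (1 - 5)*7 = -4*7 = -28)
U(1, 1) + h*X = (1 - 1*1) + 13*(-28) = (1 - 1) - 364 = 0 - 364 = -364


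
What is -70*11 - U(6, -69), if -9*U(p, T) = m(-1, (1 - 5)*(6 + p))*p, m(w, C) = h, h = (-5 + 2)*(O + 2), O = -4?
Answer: -766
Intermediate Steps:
h = 6 (h = (-5 + 2)*(-4 + 2) = -3*(-2) = 6)
m(w, C) = 6
U(p, T) = -2*p/3
-70*11 - U(6, -69) = -70*11 - (-2)*6/3 = -770 - 1*(-4) = -770 + 4 = -766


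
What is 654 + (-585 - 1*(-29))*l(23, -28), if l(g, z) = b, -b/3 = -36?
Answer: -59394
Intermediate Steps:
b = 108 (b = -3*(-36) = 108)
l(g, z) = 108
654 + (-585 - 1*(-29))*l(23, -28) = 654 + (-585 - 1*(-29))*108 = 654 + (-585 + 29)*108 = 654 - 556*108 = 654 - 60048 = -59394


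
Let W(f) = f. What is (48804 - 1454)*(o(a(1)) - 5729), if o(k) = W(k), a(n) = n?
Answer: -271220800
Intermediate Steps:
o(k) = k
(48804 - 1454)*(o(a(1)) - 5729) = (48804 - 1454)*(1 - 5729) = 47350*(-5728) = -271220800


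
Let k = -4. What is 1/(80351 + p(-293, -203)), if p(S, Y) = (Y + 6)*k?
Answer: 1/81139 ≈ 1.2325e-5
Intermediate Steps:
p(S, Y) = -24 - 4*Y (p(S, Y) = (Y + 6)*(-4) = (6 + Y)*(-4) = -24 - 4*Y)
1/(80351 + p(-293, -203)) = 1/(80351 + (-24 - 4*(-203))) = 1/(80351 + (-24 + 812)) = 1/(80351 + 788) = 1/81139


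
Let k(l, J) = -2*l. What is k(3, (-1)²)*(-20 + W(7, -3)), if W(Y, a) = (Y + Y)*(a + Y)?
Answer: -216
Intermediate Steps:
W(Y, a) = 2*Y*(Y + a) (W(Y, a) = (2*Y)*(Y + a) = 2*Y*(Y + a))
k(3, (-1)²)*(-20 + W(7, -3)) = (-2*3)*(-20 + 2*7*(7 - 3)) = -6*(-20 + 2*7*4) = -6*(-20 + 56) = -6*36 = -216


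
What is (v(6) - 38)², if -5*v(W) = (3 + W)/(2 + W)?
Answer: 2337841/1600 ≈ 1461.2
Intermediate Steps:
v(W) = -(3 + W)/(5*(2 + W))
(v(6) - 38)² = ((-3 - 1*6)/(5*(2 + 6)) - 38)² = ((⅕)*(-3 - 6)/8 - 38)² = ((⅕)*(⅛)*(-9) - 38)² = (-9/40 - 38)² = (-1529/40)² = 2337841/1600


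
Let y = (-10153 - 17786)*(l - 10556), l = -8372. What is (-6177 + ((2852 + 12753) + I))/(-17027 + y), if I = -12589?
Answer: -3161/528812365 ≈ -5.9775e-6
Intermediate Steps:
y = 528829392 (y = (-10153 - 17786)*(-8372 - 10556) = -27939*(-18928) = 528829392)
(-6177 + ((2852 + 12753) + I))/(-17027 + y) = (-6177 + ((2852 + 12753) - 12589))/(-17027 + 528829392) = (-6177 + (15605 - 12589))/528812365 = (-6177 + 3016)*(1/528812365) = -3161*1/528812365 = -3161/528812365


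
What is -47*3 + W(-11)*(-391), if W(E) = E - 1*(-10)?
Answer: 250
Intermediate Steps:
W(E) = 10 + E (W(E) = E + 10 = 10 + E)
-47*3 + W(-11)*(-391) = -47*3 + (10 - 11)*(-391) = -141 - 1*(-391) = -141 + 391 = 250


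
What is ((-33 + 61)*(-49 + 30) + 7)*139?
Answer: -72975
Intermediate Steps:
((-33 + 61)*(-49 + 30) + 7)*139 = (28*(-19) + 7)*139 = (-532 + 7)*139 = -525*139 = -72975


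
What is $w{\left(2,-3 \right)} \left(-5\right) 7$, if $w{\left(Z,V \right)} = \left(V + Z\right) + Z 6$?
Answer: $-385$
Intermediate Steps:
$w{\left(Z,V \right)} = V + 7 Z$ ($w{\left(Z,V \right)} = \left(V + Z\right) + 6 Z = V + 7 Z$)
$w{\left(2,-3 \right)} \left(-5\right) 7 = \left(-3 + 7 \cdot 2\right) \left(-5\right) 7 = \left(-3 + 14\right) \left(-5\right) 7 = 11 \left(-5\right) 7 = \left(-55\right) 7 = -385$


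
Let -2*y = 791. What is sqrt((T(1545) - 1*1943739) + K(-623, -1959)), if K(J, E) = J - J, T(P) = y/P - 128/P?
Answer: I*sqrt(2062113064570)/1030 ≈ 1394.2*I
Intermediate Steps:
y = -791/2 (y = -1/2*791 = -791/2 ≈ -395.50)
T(P) = -1047/(2*P) (T(P) = -791/(2*P) - 128/P = -1047/(2*P))
K(J, E) = 0
sqrt((T(1545) - 1*1943739) + K(-623, -1959)) = sqrt((-1047/2/1545 - 1*1943739) + 0) = sqrt((-1047/2*1/1545 - 1943739) + 0) = sqrt((-349/1030 - 1943739) + 0) = sqrt(-2002051519/1030 + 0) = sqrt(-2002051519/1030) = I*sqrt(2062113064570)/1030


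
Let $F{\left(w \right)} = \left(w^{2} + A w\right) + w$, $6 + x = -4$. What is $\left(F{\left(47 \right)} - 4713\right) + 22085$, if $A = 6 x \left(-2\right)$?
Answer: $25268$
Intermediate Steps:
$x = -10$ ($x = -6 - 4 = -10$)
$A = 120$ ($A = 6 \left(-10\right) \left(-2\right) = \left(-60\right) \left(-2\right) = 120$)
$F{\left(w \right)} = w^{2} + 121 w$ ($F{\left(w \right)} = \left(w^{2} + 120 w\right) + w = w^{2} + 121 w$)
$\left(F{\left(47 \right)} - 4713\right) + 22085 = \left(47 \left(121 + 47\right) - 4713\right) + 22085 = \left(47 \cdot 168 - 4713\right) + 22085 = \left(7896 - 4713\right) + 22085 = 3183 + 22085 = 25268$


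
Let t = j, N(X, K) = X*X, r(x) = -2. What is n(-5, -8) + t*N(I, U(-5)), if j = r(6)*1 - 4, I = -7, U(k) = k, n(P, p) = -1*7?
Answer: -301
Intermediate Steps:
n(P, p) = -7
N(X, K) = X²
j = -6 (j = -2*1 - 4 = -2 - 4 = -6)
t = -6
n(-5, -8) + t*N(I, U(-5)) = -7 - 6*(-7)² = -7 - 6*49 = -7 - 294 = -301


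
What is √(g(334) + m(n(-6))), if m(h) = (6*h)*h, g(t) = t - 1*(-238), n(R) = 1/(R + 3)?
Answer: √5154/3 ≈ 23.930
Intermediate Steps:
n(R) = 1/(3 + R)
g(t) = 238 + t (g(t) = t + 238 = 238 + t)
m(h) = 6*h²
√(g(334) + m(n(-6))) = √((238 + 334) + 6*(1/(3 - 6))²) = √(572 + 6*(1/(-3))²) = √(572 + 6*(-⅓)²) = √(572 + 6*(⅑)) = √(572 + ⅔) = √(1718/3) = √5154/3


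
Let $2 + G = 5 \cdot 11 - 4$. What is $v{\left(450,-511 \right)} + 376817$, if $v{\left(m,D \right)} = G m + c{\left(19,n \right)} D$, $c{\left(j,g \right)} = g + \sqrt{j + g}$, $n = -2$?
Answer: $399889 - 511 \sqrt{17} \approx 3.9778 \cdot 10^{5}$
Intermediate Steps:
$c{\left(j,g \right)} = g + \sqrt{g + j}$
$G = 49$ ($G = -2 + \left(5 \cdot 11 - 4\right) = -2 + \left(55 - 4\right) = -2 + 51 = 49$)
$v{\left(m,D \right)} = 49 m + D \left(-2 + \sqrt{17}\right)$ ($v{\left(m,D \right)} = 49 m + \left(-2 + \sqrt{-2 + 19}\right) D = 49 m + \left(-2 + \sqrt{17}\right) D = 49 m + D \left(-2 + \sqrt{17}\right)$)
$v{\left(450,-511 \right)} + 376817 = \left(49 \cdot 450 - - 511 \left(2 - \sqrt{17}\right)\right) + 376817 = \left(22050 + \left(1022 - 511 \sqrt{17}\right)\right) + 376817 = \left(23072 - 511 \sqrt{17}\right) + 376817 = 399889 - 511 \sqrt{17}$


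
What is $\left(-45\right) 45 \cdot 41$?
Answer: $-83025$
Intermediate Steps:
$\left(-45\right) 45 \cdot 41 = \left(-2025\right) 41 = -83025$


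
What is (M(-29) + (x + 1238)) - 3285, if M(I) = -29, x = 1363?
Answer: -713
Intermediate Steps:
(M(-29) + (x + 1238)) - 3285 = (-29 + (1363 + 1238)) - 3285 = (-29 + 2601) - 3285 = 2572 - 3285 = -713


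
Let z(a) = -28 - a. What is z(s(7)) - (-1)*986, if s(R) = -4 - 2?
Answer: 964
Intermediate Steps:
s(R) = -6
z(s(7)) - (-1)*986 = (-28 - 1*(-6)) - (-1)*986 = (-28 + 6) - 1*(-986) = -22 + 986 = 964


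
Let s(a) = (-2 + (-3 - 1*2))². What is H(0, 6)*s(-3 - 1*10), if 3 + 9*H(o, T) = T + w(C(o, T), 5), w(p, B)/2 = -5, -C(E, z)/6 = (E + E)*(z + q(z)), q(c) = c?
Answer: -343/9 ≈ -38.111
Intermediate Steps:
C(E, z) = -24*E*z (C(E, z) = -6*(E + E)*(z + z) = -6*2*E*2*z = -24*E*z)
s(a) = 49 (s(a) = (-2 + (-3 - 2))² = (-2 - 5)² = (-7)² = 49)
w(p, B) = -10 (w(p, B) = 2*(-5) = -10)
H(o, T) = -13/9 + T/9 (H(o, T) = -⅓ + (T - 10)/9 = -⅓ + (-10 + T)/9 = -⅓ + (-10/9 + T/9) = -13/9 + T/9)
H(0, 6)*s(-3 - 1*10) = (-13/9 + (⅑)*6)*49 = (-13/9 + ⅔)*49 = -7/9*49 = -343/9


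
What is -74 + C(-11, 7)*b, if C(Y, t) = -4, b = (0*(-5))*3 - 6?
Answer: -50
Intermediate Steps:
b = -6 (b = 0*3 - 6 = 0 - 6 = -6)
-74 + C(-11, 7)*b = -74 - 4*(-6) = -74 + 24 = -50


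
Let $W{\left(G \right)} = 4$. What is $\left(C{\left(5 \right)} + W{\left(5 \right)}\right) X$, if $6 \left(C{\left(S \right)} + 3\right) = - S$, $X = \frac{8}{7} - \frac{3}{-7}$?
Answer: $\frac{11}{42} \approx 0.2619$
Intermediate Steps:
$X = \frac{11}{7}$ ($X = 8 \cdot \frac{1}{7} - - \frac{3}{7} = \frac{8}{7} + \frac{3}{7} = \frac{11}{7} \approx 1.5714$)
$C{\left(S \right)} = -3 - \frac{S}{6}$ ($C{\left(S \right)} = -3 + \frac{\left(-1\right) S}{6} = -3 - \frac{S}{6}$)
$\left(C{\left(5 \right)} + W{\left(5 \right)}\right) X = \left(\left(-3 - \frac{5}{6}\right) + 4\right) \frac{11}{7} = \left(- \frac{23}{6} + 4\right) \frac{11}{7} = \frac{1}{6} \cdot \frac{11}{7} = \frac{11}{42}$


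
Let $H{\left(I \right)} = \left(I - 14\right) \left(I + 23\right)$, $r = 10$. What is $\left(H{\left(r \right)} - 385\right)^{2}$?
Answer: $267289$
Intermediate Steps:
$H{\left(I \right)} = \left(-14 + I\right) \left(23 + I\right)$
$\left(H{\left(r \right)} - 385\right)^{2} = \left(\left(-322 + 10^{2} + 9 \cdot 10\right) - 385\right)^{2} = \left(\left(-322 + 100 + 90\right) - 385\right)^{2} = \left(-132 - 385\right)^{2} = \left(-517\right)^{2} = 267289$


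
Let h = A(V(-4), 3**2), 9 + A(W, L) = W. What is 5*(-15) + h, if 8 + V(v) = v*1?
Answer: -96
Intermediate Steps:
V(v) = -8 + v (V(v) = -8 + v*1 = -8 + v)
A(W, L) = -9 + W
h = -21 (h = -9 + (-8 - 4) = -9 - 12 = -21)
5*(-15) + h = 5*(-15) - 21 = -75 - 21 = -96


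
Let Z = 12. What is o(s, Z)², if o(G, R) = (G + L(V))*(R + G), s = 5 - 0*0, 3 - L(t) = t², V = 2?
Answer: 4624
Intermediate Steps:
L(t) = 3 - t²
s = 5 (s = 5 - 3*0 = 5 + 0 = 5)
o(G, R) = (-1 + G)*(G + R) (o(G, R) = (G + (3 - 1*2²))*(R + G) = (G + (3 - 1*4))*(G + R) = (G + (3 - 4))*(G + R) = (G - 1)*(G + R) = (-1 + G)*(G + R))
o(s, Z)² = (5² - 1*5 - 1*12 + 5*12)² = (25 - 5 - 12 + 60)² = 68² = 4624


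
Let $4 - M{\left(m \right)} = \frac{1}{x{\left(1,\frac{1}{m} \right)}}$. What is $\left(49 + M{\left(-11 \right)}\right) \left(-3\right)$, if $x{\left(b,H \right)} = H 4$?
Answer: $- \frac{669}{4} \approx -167.25$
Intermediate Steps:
$x{\left(b,H \right)} = 4 H$
$M{\left(m \right)} = 4 - \frac{m}{4}$ ($M{\left(m \right)} = 4 - \frac{1}{4 \frac{1}{m}} = 4 - \frac{m}{4}$)
$\left(49 + M{\left(-11 \right)}\right) \left(-3\right) = \left(49 + \left(4 - - \frac{11}{4}\right)\right) \left(-3\right) = \left(49 + \left(4 + \frac{11}{4}\right)\right) \left(-3\right) = \left(49 + \frac{27}{4}\right) \left(-3\right) = \frac{223}{4} \left(-3\right) = - \frac{669}{4}$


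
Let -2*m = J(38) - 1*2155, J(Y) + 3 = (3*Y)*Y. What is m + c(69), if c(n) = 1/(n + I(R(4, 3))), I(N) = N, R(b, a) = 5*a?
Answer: -91307/84 ≈ -1087.0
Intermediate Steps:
J(Y) = -3 + 3*Y² (J(Y) = -3 + (3*Y)*Y = -3 + 3*Y²)
c(n) = 1/(15 + n) (c(n) = 1/(n + 5*3) = 1/(n + 15) = 1/(15 + n))
m = -1087 (m = -((-3 + 3*38²) - 1*2155)/2 = -((-3 + 3*1444) - 2155)/2 = -((-3 + 4332) - 2155)/2 = -(4329 - 2155)/2 = -½*2174 = -1087)
m + c(69) = -1087 + 1/(15 + 69) = -1087 + 1/84 = -91307/84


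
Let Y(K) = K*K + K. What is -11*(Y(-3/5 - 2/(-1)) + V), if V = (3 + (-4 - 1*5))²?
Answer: -10824/25 ≈ -432.96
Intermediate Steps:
Y(K) = K + K² (Y(K) = K² + K = K + K²)
V = 36 (V = (3 + (-4 - 5))² = (3 - 9)² = (-6)² = 36)
-11*(Y(-3/5 - 2/(-1)) + V) = -11*((-3/5 - 2/(-1))*(1 + (-3/5 - 2/(-1))) + 36) = -11*((-3*⅕ - 2*(-1))*(1 + (-3*⅕ - 2*(-1))) + 36) = -11*((-⅗ + 2)*(1 + (-⅗ + 2)) + 36) = -11*(7*(1 + 7/5)/5 + 36) = -11*((7/5)*(12/5) + 36) = -11*(84/25 + 36) = -11*984/25 = -10824/25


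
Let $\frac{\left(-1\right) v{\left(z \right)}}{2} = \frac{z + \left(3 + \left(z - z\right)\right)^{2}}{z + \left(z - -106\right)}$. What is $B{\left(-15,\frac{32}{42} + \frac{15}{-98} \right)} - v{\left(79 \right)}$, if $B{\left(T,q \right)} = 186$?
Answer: $\frac{560}{3} \approx 186.67$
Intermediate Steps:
$v{\left(z \right)} = - \frac{2 \left(9 + z\right)}{106 + 2 z}$ ($v{\left(z \right)} = - 2 \frac{z + \left(3 + \left(z - z\right)\right)^{2}}{z + \left(z - -106\right)} = - 2 \frac{z + \left(3 + 0\right)^{2}}{z + \left(z + 106\right)} = - 2 \frac{z + 3^{2}}{z + \left(106 + z\right)} = - 2 \frac{z + 9}{106 + 2 z} = - 2 \frac{9 + z}{106 + 2 z} = - \frac{2 \left(9 + z\right)}{106 + 2 z}$)
$B{\left(-15,\frac{32}{42} + \frac{15}{-98} \right)} - v{\left(79 \right)} = 186 - \frac{-9 - 79}{53 + 79} = 186 - \frac{-9 - 79}{132} = 186 - \frac{1}{132} \left(-88\right) = 186 - - \frac{2}{3} = 186 + \frac{2}{3} = \frac{560}{3}$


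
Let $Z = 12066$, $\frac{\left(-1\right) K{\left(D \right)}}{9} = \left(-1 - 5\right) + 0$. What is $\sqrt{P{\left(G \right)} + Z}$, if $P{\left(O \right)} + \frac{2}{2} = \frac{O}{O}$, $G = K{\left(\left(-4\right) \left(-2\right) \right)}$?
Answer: $\sqrt{12066} \approx 109.85$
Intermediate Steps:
$K{\left(D \right)} = 54$ ($K{\left(D \right)} = - 9 \left(\left(-1 - 5\right) + 0\right) = - 9 \left(-6 + 0\right) = \left(-9\right) \left(-6\right) = 54$)
$G = 54$
$P{\left(O \right)} = 0$ ($P{\left(O \right)} = -1 + \frac{O}{O} = -1 + 1 = 0$)
$\sqrt{P{\left(G \right)} + Z} = \sqrt{0 + 12066} = \sqrt{12066}$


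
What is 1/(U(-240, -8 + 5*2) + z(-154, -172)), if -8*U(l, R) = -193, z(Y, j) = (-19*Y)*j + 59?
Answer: -8/4025511 ≈ -1.9873e-6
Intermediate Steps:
z(Y, j) = 59 - 19*Y*j (z(Y, j) = -19*Y*j + 59 = 59 - 19*Y*j)
U(l, R) = 193/8 (U(l, R) = -1/8*(-193) = 193/8)
1/(U(-240, -8 + 5*2) + z(-154, -172)) = 1/(193/8 + (59 - 19*(-154)*(-172))) = 1/(193/8 + (59 - 503272)) = 1/(193/8 - 503213) = 1/(-4025511/8) = -8/4025511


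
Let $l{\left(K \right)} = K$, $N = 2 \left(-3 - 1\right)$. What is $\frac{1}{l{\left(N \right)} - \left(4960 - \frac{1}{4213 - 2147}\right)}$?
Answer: $- \frac{2066}{10263887} \approx -0.00020129$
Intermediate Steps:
$N = -8$ ($N = 2 \left(-4\right) = -8$)
$\frac{1}{l{\left(N \right)} - \left(4960 - \frac{1}{4213 - 2147}\right)} = \frac{1}{-8 - \left(4960 - \frac{1}{4213 - 2147}\right)} = \frac{1}{-8 - \left(4960 - \frac{1}{2066}\right)} = \frac{1}{-8 + \left(-4960 + \frac{1}{2066}\right)} = \frac{1}{-8 - \frac{10247359}{2066}} = \frac{1}{- \frac{10263887}{2066}} = - \frac{2066}{10263887}$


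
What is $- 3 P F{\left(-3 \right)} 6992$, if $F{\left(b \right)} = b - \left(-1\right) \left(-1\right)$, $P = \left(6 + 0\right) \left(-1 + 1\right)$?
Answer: $0$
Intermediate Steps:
$P = 0$ ($P = 6 \cdot 0 = 0$)
$F{\left(b \right)} = -1 + b$ ($F{\left(b \right)} = b - 1 = -1 + b$)
$- 3 P F{\left(-3 \right)} 6992 = \left(-3\right) 0 \left(-1 - 3\right) 6992 = 0 \left(-4\right) 6992 = 0 \cdot 6992 = 0$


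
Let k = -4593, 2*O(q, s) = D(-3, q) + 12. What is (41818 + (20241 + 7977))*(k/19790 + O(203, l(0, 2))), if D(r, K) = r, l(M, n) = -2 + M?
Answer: 2957690316/9895 ≈ 2.9891e+5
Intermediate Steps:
O(q, s) = 9/2 (O(q, s) = (-3 + 12)/2 = (½)*9 = 9/2)
(41818 + (20241 + 7977))*(k/19790 + O(203, l(0, 2))) = (41818 + (20241 + 7977))*(-4593/19790 + 9/2) = (41818 + 28218)*(-4593*1/19790 + 9/2) = 70036*(-4593/19790 + 9/2) = 70036*(42231/9895) = 2957690316/9895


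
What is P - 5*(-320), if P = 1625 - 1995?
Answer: 1230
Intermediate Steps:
P = -370
P - 5*(-320) = -370 - 5*(-320) = -370 + 1600 = 1230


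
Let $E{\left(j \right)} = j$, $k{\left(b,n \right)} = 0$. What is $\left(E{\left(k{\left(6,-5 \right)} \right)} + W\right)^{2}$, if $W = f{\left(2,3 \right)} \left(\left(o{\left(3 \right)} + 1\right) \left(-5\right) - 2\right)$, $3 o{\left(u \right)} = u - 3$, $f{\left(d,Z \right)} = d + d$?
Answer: $784$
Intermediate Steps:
$f{\left(d,Z \right)} = 2 d$
$o{\left(u \right)} = -1 + \frac{u}{3}$ ($o{\left(u \right)} = \frac{u - 3}{3} = \frac{-3 + u}{3} = -1 + \frac{u}{3}$)
$W = -28$ ($W = 2 \cdot 2 \left(\left(\left(-1 + \frac{1}{3} \cdot 3\right) + 1\right) \left(-5\right) - 2\right) = 4 \left(\left(\left(-1 + 1\right) + 1\right) \left(-5\right) - 2\right) = 4 \left(\left(0 + 1\right) \left(-5\right) - 2\right) = 4 \left(1 \left(-5\right) - 2\right) = 4 \left(-5 - 2\right) = 4 \left(-7\right) = -28$)
$\left(E{\left(k{\left(6,-5 \right)} \right)} + W\right)^{2} = \left(0 - 28\right)^{2} = \left(-28\right)^{2} = 784$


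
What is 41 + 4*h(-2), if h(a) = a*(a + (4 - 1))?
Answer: 33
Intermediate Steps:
h(a) = a*(3 + a) (h(a) = a*(a + 3) = a*(3 + a))
41 + 4*h(-2) = 41 + 4*(-2*(3 - 2)) = 41 + 4*(-2*1) = 41 + 4*(-2) = 41 - 8 = 33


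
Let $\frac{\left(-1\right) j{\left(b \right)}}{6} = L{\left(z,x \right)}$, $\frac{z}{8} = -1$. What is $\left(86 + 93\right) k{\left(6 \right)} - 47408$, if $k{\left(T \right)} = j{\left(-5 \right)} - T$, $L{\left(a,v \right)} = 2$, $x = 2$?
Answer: $-50630$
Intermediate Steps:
$z = -8$ ($z = 8 \left(-1\right) = -8$)
$j{\left(b \right)} = -12$ ($j{\left(b \right)} = \left(-6\right) 2 = -12$)
$k{\left(T \right)} = -12 - T$
$\left(86 + 93\right) k{\left(6 \right)} - 47408 = \left(86 + 93\right) \left(-12 - 6\right) - 47408 = 179 \left(-12 - 6\right) - 47408 = 179 \left(-18\right) - 47408 = -3222 - 47408 = -50630$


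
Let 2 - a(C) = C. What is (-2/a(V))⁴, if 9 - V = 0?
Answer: 16/2401 ≈ 0.0066639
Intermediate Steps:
V = 9 (V = 9 - 1*0 = 9 + 0 = 9)
a(C) = 2 - C
(-2/a(V))⁴ = (-2/(2 - 1*9))⁴ = (-2/(2 - 9))⁴ = (-2/(-7))⁴ = (-2*(-⅐))⁴ = (2/7)⁴ = 16/2401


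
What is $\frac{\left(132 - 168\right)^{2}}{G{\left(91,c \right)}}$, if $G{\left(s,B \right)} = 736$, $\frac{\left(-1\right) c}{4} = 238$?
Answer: $\frac{81}{46} \approx 1.7609$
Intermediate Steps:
$c = -952$ ($c = \left(-4\right) 238 = -952$)
$\frac{\left(132 - 168\right)^{2}}{G{\left(91,c \right)}} = \frac{\left(132 - 168\right)^{2}}{736} = \left(-36\right)^{2} \cdot \frac{1}{736} = 1296 \cdot \frac{1}{736} = \frac{81}{46}$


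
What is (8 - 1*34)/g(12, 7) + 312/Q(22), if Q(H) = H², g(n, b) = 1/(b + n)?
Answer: -59696/121 ≈ -493.36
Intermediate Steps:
(8 - 1*34)/g(12, 7) + 312/Q(22) = (8 - 1*34)/(1/(7 + 12)) + 312/(22²) = (8 - 34)/(1/19) + 312/484 = -26/1/19 + 312*(1/484) = -26*19 + 78/121 = -494 + 78/121 = -59696/121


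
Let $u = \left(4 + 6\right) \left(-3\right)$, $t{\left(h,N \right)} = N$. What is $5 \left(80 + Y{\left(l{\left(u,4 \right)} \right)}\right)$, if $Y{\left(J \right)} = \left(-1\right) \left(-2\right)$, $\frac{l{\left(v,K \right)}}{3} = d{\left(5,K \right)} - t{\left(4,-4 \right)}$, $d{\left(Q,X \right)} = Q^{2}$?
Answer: $410$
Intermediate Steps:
$u = -30$ ($u = 10 \left(-3\right) = -30$)
$l{\left(v,K \right)} = 87$ ($l{\left(v,K \right)} = 3 \left(5^{2} - -4\right) = 3 \left(25 + 4\right) = 3 \cdot 29 = 87$)
$Y{\left(J \right)} = 2$
$5 \left(80 + Y{\left(l{\left(u,4 \right)} \right)}\right) = 5 \left(80 + 2\right) = 5 \cdot 82 = 410$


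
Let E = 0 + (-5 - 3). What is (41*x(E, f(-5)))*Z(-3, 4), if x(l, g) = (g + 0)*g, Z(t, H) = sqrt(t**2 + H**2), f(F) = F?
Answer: 5125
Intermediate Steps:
Z(t, H) = sqrt(H**2 + t**2)
E = -8 (E = 0 - 8 = -8)
x(l, g) = g**2 (x(l, g) = g*g = g**2)
(41*x(E, f(-5)))*Z(-3, 4) = (41*(-5)**2)*sqrt(4**2 + (-3)**2) = (41*25)*sqrt(16 + 9) = 1025*sqrt(25) = 1025*5 = 5125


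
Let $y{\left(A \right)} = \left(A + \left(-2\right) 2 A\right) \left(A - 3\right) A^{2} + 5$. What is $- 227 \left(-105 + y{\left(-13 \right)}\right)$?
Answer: $23961212$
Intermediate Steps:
$y{\left(A \right)} = 5 - 3 A^{3} \left(-3 + A\right)$ ($y{\left(A \right)} = \left(A - 4 A\right) \left(-3 + A\right) A^{2} + 5 = - 3 A \left(-3 + A\right) A^{2} + 5 = - 3 A^{3} \left(-3 + A\right) + 5 = 5 - 3 A^{3} \left(-3 + A\right)$)
$- 227 \left(-105 + y{\left(-13 \right)}\right) = - 227 \left(-105 + \left(5 - 3 \left(-13\right)^{4} + 9 \left(-13\right)^{3}\right)\right) = - 227 \left(-105 + \left(5 - 85683 + 9 \left(-2197\right)\right)\right) = - 227 \left(-105 - 105451\right) = \left(-227\right) \left(-105556\right) = 23961212$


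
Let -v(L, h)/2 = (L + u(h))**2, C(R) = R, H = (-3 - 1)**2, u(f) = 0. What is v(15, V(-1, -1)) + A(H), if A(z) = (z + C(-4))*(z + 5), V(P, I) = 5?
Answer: -198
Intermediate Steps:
H = 16 (H = (-4)**2 = 16)
A(z) = (-4 + z)*(5 + z) (A(z) = (z - 4)*(z + 5) = (-4 + z)*(5 + z))
v(L, h) = -2*L**2 (v(L, h) = -2*(L + 0)**2 = -2*L**2)
v(15, V(-1, -1)) + A(H) = -2*15**2 + (-20 + 16 + 16**2) = -2*225 + (-20 + 16 + 256) = -450 + 252 = -198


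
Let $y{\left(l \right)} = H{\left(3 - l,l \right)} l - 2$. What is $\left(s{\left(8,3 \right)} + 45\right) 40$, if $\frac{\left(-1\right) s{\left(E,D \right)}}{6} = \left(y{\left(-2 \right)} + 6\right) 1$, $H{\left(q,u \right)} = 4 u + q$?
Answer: $-600$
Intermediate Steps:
$H{\left(q,u \right)} = q + 4 u$
$y{\left(l \right)} = -2 + l \left(3 + 3 l\right)$ ($y{\left(l \right)} = \left(\left(3 - l\right) + 4 l\right) l - 2 = \left(3 + 3 l\right) l - 2 = l \left(3 + 3 l\right) - 2 = -2 + l \left(3 + 3 l\right)$)
$s{\left(E,D \right)} = -60$ ($s{\left(E,D \right)} = - 6 \left(\left(-2 + 3 \left(-2\right) \left(1 - 2\right)\right) + 6\right) 1 = - 6 \left(\left(-2 + 3 \left(-2\right) \left(-1\right)\right) + 6\right) 1 = - 6 \left(\left(-2 + 6\right) + 6\right) 1 = - 6 \left(4 + 6\right) 1 = - 6 \cdot 10 \cdot 1 = \left(-6\right) 10 = -60$)
$\left(s{\left(8,3 \right)} + 45\right) 40 = \left(-60 + 45\right) 40 = \left(-15\right) 40 = -600$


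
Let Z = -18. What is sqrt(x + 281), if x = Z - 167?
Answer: 4*sqrt(6) ≈ 9.7980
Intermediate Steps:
x = -185 (x = -18 - 167 = -185)
sqrt(x + 281) = sqrt(-185 + 281) = sqrt(96) = 4*sqrt(6)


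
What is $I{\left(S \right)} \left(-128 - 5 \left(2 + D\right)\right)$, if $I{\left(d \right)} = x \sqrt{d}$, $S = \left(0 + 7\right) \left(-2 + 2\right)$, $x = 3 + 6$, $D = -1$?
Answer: $0$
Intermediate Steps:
$x = 9$
$S = 0$ ($S = 7 \cdot 0 = 0$)
$I{\left(d \right)} = 9 \sqrt{d}$
$I{\left(S \right)} \left(-128 - 5 \left(2 + D\right)\right) = 9 \sqrt{0} \left(-128 - 5 \left(2 - 1\right)\right) = 9 \cdot 0 \left(-128 - 5\right) = 0 \left(-128 - 5\right) = 0 \left(-133\right) = 0$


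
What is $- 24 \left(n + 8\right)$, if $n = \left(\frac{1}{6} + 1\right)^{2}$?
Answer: $- \frac{674}{3} \approx -224.67$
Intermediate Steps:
$n = \frac{49}{36}$ ($n = \left(\frac{1}{6} + 1\right)^{2} = \left(\frac{7}{6}\right)^{2} = \frac{49}{36} \approx 1.3611$)
$- 24 \left(n + 8\right) = - 24 \left(\frac{49}{36} + 8\right) = \left(-24\right) \frac{337}{36} = - \frac{674}{3}$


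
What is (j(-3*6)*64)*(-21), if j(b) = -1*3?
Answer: 4032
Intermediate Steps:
j(b) = -3
(j(-3*6)*64)*(-21) = -3*64*(-21) = -192*(-21) = 4032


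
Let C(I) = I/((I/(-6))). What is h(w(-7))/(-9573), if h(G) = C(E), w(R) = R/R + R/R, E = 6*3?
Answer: 2/3191 ≈ 0.00062676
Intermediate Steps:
E = 18
w(R) = 2 (w(R) = 1 + 1 = 2)
C(I) = -6 (C(I) = I/((I*(-1/6))) = I/((-I/6)) = I*(-6/I) = -6)
h(G) = -6
h(w(-7))/(-9573) = -6/(-9573) = -6*(-1/9573) = 2/3191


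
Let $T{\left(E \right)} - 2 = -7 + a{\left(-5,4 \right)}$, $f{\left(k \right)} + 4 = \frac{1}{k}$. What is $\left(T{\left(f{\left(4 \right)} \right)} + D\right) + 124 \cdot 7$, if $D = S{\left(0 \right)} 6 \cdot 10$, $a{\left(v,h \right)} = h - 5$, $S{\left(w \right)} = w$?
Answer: $862$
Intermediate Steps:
$a{\left(v,h \right)} = -5 + h$
$f{\left(k \right)} = -4 + \frac{1}{k}$
$D = 0$ ($D = 0 \cdot 6 \cdot 10 = 0 \cdot 10 = 0$)
$T{\left(E \right)} = -6$ ($T{\left(E \right)} = 2 + \left(-7 + \left(-5 + 4\right)\right) = 2 - 8 = -6$)
$\left(T{\left(f{\left(4 \right)} \right)} + D\right) + 124 \cdot 7 = \left(-6 + 0\right) + 124 \cdot 7 = -6 + 868 = 862$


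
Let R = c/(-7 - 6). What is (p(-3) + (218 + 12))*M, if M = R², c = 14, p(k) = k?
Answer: 44492/169 ≈ 263.27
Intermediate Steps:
R = -14/13 (R = 14/(-7 - 6) = 14/(-13) = 14*(-1/13) = -14/13 ≈ -1.0769)
M = 196/169 (M = (-14/13)² = 196/169 ≈ 1.1598)
(p(-3) + (218 + 12))*M = (-3 + (218 + 12))*(196/169) = (-3 + 230)*(196/169) = 227*(196/169) = 44492/169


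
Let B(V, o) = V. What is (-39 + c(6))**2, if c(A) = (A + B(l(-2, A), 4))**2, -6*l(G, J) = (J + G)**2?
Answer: 63001/81 ≈ 777.79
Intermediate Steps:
l(G, J) = -(G + J)**2/6 (l(G, J) = -(J + G)**2/6 = -(G + J)**2/6)
c(A) = (A - (-2 + A)**2/6)**2
(-39 + c(6))**2 = (-39 + (-(-2 + 6)**2 + 6*6)**2/36)**2 = (-39 + (-1*4**2 + 36)**2/36)**2 = (-39 + (-1*16 + 36)**2/36)**2 = (-39 + (-16 + 36)**2/36)**2 = (-39 + (1/36)*20**2)**2 = (-39 + (1/36)*400)**2 = (-39 + 100/9)**2 = (-251/9)**2 = 63001/81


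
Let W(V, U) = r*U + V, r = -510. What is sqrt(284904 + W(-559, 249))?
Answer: sqrt(157355) ≈ 396.68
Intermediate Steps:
W(V, U) = V - 510*U (W(V, U) = -510*U + V = V - 510*U)
sqrt(284904 + W(-559, 249)) = sqrt(284904 + (-559 - 510*249)) = sqrt(284904 + (-559 - 126990)) = sqrt(284904 - 127549) = sqrt(157355)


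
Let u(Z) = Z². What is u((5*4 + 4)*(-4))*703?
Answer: 6478848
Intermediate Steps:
u((5*4 + 4)*(-4))*703 = ((5*4 + 4)*(-4))²*703 = ((20 + 4)*(-4))²*703 = (24*(-4))²*703 = (-96)²*703 = 9216*703 = 6478848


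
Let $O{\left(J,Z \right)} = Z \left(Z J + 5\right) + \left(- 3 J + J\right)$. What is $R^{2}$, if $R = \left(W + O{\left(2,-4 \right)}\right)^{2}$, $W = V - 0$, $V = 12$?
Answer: $160000$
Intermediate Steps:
$O{\left(J,Z \right)} = - 2 J + Z \left(5 + J Z\right)$ ($O{\left(J,Z \right)} = Z \left(J Z + 5\right) - 2 J = Z \left(5 + J Z\right) - 2 J = - 2 J + Z \left(5 + J Z\right)$)
$W = 12$ ($W = 12 - 0 = 12 + 0 = 12$)
$R = 400$ ($R = \left(12 + \left(\left(-2\right) 2 + 5 \left(-4\right) + 2 \left(-4\right)^{2}\right)\right)^{2} = \left(12 - -8\right)^{2} = \left(12 + 8\right)^{2} = 20^{2} = 400$)
$R^{2} = 400^{2} = 160000$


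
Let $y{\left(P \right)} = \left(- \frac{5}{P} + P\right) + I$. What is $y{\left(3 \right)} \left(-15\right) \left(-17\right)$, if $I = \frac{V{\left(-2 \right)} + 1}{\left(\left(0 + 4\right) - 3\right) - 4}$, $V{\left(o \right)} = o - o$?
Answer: $255$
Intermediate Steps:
$V{\left(o \right)} = 0$
$I = - \frac{1}{3}$ ($I = \frac{0 + 1}{\left(\left(0 + 4\right) - 3\right) - 4} = 1 \frac{1}{\left(4 - 3\right) - 4} = 1 \frac{1}{1 - 4} = 1 \frac{1}{-3} = 1 \left(- \frac{1}{3}\right) = - \frac{1}{3} \approx -0.33333$)
$y{\left(P \right)} = - \frac{1}{3} + P - \frac{5}{P}$ ($y{\left(P \right)} = \left(- \frac{5}{P} + P\right) - \frac{1}{3} = \left(P - \frac{5}{P}\right) - \frac{1}{3} = - \frac{1}{3} + P - \frac{5}{P}$)
$y{\left(3 \right)} \left(-15\right) \left(-17\right) = \left(- \frac{1}{3} + 3 - \frac{5}{3}\right) \left(-15\right) \left(-17\right) = 1 \left(-15\right) \left(-17\right) = \left(-15\right) \left(-17\right) = 255$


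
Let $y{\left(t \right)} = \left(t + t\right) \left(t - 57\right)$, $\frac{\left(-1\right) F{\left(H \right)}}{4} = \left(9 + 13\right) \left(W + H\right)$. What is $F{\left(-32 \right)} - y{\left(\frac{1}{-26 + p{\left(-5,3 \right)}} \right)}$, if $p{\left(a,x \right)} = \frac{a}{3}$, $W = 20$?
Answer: $\frac{7246380}{6889} \approx 1051.9$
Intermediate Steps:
$p{\left(a,x \right)} = \frac{a}{3}$ ($p{\left(a,x \right)} = a \frac{1}{3} = \frac{a}{3}$)
$F{\left(H \right)} = -1760 - 88 H$ ($F{\left(H \right)} = - 4 \left(9 + 13\right) \left(20 + H\right) = - 4 \cdot 22 \left(20 + H\right) = - 4 \left(440 + 22 H\right) = -1760 - 88 H$)
$y{\left(t \right)} = 2 t \left(-57 + t\right)$
$F{\left(-32 \right)} - y{\left(\frac{1}{-26 + p{\left(-5,3 \right)}} \right)} = \left(-1760 - -2816\right) - \frac{2 \left(-57 + \frac{1}{-26 + \frac{1}{3} \left(-5\right)}\right)}{-26 + \frac{1}{3} \left(-5\right)} = \left(-1760 + 2816\right) - \frac{2 \left(-57 + \frac{1}{-26 - \frac{5}{3}}\right)}{-26 - \frac{5}{3}} = 1056 - \frac{2 \left(-57 + \frac{1}{- \frac{83}{3}}\right)}{- \frac{83}{3}} = 1056 - 2 \left(- \frac{3}{83}\right) \left(-57 - \frac{3}{83}\right) = 1056 - 2 \left(- \frac{3}{83}\right) \left(- \frac{4734}{83}\right) = 1056 - \frac{28404}{6889} = \frac{7246380}{6889}$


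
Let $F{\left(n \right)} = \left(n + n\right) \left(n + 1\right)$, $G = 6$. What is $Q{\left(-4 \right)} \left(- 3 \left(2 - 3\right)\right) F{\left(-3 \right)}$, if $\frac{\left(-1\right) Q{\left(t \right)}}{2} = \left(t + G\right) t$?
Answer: $576$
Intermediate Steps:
$F{\left(n \right)} = 2 n \left(1 + n\right)$
$Q{\left(t \right)} = - 2 t \left(6 + t\right)$ ($Q{\left(t \right)} = - 2 \left(t + 6\right) t = - 2 \left(6 + t\right) t = - 2 t \left(6 + t\right)$)
$Q{\left(-4 \right)} \left(- 3 \left(2 - 3\right)\right) F{\left(-3 \right)} = \left(-2\right) \left(-4\right) \left(6 - 4\right) \left(- 3 \left(2 - 3\right)\right) 2 \left(-3\right) \left(1 - 3\right) = \left(-2\right) \left(-4\right) 2 \left(\left(-3\right) \left(-1\right)\right) 2 \left(-3\right) \left(-2\right) = 16 \cdot 3 \cdot 12 = 48 \cdot 12 = 576$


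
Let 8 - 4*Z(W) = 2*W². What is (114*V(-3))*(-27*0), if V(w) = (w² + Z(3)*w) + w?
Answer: 0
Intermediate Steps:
Z(W) = 2 - W²/2
V(w) = w² - 3*w/2 (V(w) = (w² + (2 - ½*3²)*w) + w = (w² + (2 - ½*9)*w) + w = (w² + (2 - 9/2)*w) + w = (w² - 5*w/2) + w = w² - 3*w/2)
(114*V(-3))*(-27*0) = (114*((½)*(-3)*(-3 + 2*(-3))))*(-27*0) = (114*((½)*(-3)*(-3 - 6)))*0 = (114*((½)*(-3)*(-9)))*0 = (114*(27/2))*0 = 1539*0 = 0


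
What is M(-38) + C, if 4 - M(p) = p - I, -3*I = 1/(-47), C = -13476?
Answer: -1894193/141 ≈ -13434.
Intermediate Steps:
I = 1/141 (I = -⅓/(-47) = -⅓*(-1/47) = 1/141 ≈ 0.0070922)
M(p) = 565/141 - p (M(p) = 4 - (p - 1*1/141) = 4 - (p - 1/141) = 4 - (-1/141 + p) = 4 + (1/141 - p) = 565/141 - p)
M(-38) + C = (565/141 - 1*(-38)) - 13476 = (565/141 + 38) - 13476 = 5923/141 - 13476 = -1894193/141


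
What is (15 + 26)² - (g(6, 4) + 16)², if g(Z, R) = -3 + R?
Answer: 1392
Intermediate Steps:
(15 + 26)² - (g(6, 4) + 16)² = (15 + 26)² - ((-3 + 4) + 16)² = 41² - (1 + 16)² = 1681 - 1*17² = 1681 - 1*289 = 1681 - 289 = 1392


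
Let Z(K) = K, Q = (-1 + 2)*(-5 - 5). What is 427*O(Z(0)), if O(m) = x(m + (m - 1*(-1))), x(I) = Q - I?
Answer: -4697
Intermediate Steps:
Q = -10 (Q = 1*(-10) = -10)
x(I) = -10 - I
O(m) = -11 - 2*m (O(m) = -10 - (m + (m - 1*(-1))) = -10 - (m + (m + 1)) = -10 - (m + (1 + m)) = -10 - (1 + 2*m) = -10 + (-1 - 2*m) = -11 - 2*m)
427*O(Z(0)) = 427*(-11 - 2*0) = 427*(-11 + 0) = 427*(-11) = -4697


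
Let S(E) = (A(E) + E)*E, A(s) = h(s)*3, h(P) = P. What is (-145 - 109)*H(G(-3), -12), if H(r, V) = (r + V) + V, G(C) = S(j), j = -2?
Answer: 2032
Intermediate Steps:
A(s) = 3*s (A(s) = s*3 = 3*s)
S(E) = 4*E² (S(E) = (3*E + E)*E = (4*E)*E = 4*E²)
G(C) = 16 (G(C) = 4*(-2)² = 4*4 = 16)
H(r, V) = r + 2*V (H(r, V) = (V + r) + V = r + 2*V)
(-145 - 109)*H(G(-3), -12) = (-145 - 109)*(16 + 2*(-12)) = -254*(16 - 24) = -254*(-8) = 2032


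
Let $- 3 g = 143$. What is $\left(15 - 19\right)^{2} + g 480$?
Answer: $-22864$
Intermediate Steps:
$g = - \frac{143}{3}$ ($g = \left(- \frac{1}{3}\right) 143 = - \frac{143}{3} \approx -47.667$)
$\left(15 - 19\right)^{2} + g 480 = \left(15 - 19\right)^{2} - 22880 = \left(-4\right)^{2} - 22880 = 16 - 22880 = -22864$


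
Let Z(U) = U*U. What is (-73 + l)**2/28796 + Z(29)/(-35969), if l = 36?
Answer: 25024125/1035763324 ≈ 0.024160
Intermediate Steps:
Z(U) = U**2
(-73 + l)**2/28796 + Z(29)/(-35969) = (-73 + 36)**2/28796 + 29**2/(-35969) = (-37)**2*(1/28796) + 841*(-1/35969) = 1369*(1/28796) - 841/35969 = 1369/28796 - 841/35969 = 25024125/1035763324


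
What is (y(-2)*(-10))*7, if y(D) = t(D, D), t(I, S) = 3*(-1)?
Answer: 210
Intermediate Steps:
t(I, S) = -3
y(D) = -3
(y(-2)*(-10))*7 = -3*(-10)*7 = 30*7 = 210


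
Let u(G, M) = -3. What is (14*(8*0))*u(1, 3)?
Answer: 0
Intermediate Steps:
(14*(8*0))*u(1, 3) = (14*(8*0))*(-3) = (14*0)*(-3) = 0*(-3) = 0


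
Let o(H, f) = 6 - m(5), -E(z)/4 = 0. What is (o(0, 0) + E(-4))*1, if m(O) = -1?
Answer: 7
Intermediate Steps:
E(z) = 0 (E(z) = -4*0 = 0)
o(H, f) = 7 (o(H, f) = 6 - 1*(-1) = 6 + 1 = 7)
(o(0, 0) + E(-4))*1 = (7 + 0)*1 = 7*1 = 7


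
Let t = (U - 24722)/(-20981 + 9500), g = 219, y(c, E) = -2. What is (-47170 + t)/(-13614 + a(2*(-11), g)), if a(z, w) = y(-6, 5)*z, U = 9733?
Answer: 541543781/155797170 ≈ 3.4760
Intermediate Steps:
a(z, w) = -2*z
t = 14989/11481 (t = (9733 - 24722)/(-20981 + 9500) = -14989/(-11481) = -14989*(-1/11481) = 14989/11481 ≈ 1.3055)
(-47170 + t)/(-13614 + a(2*(-11), g)) = (-47170 + 14989/11481)/(-13614 - 4*(-11)) = -541543781/(11481*(-13614 - 2*(-22))) = -541543781/(11481*(-13614 + 44)) = -541543781/11481/(-13570) = -541543781/11481*(-1/13570) = 541543781/155797170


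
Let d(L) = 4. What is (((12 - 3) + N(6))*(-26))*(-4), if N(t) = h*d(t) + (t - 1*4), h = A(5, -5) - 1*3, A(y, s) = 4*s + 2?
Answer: -7592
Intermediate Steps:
A(y, s) = 2 + 4*s
h = -21 (h = (2 + 4*(-5)) - 1*3 = (2 - 20) - 3 = -18 - 3 = -21)
N(t) = -88 + t (N(t) = -21*4 + (t - 1*4) = -84 + (t - 4) = -84 + (-4 + t) = -88 + t)
(((12 - 3) + N(6))*(-26))*(-4) = (((12 - 3) + (-88 + 6))*(-26))*(-4) = ((9 - 82)*(-26))*(-4) = -73*(-26)*(-4) = 1898*(-4) = -7592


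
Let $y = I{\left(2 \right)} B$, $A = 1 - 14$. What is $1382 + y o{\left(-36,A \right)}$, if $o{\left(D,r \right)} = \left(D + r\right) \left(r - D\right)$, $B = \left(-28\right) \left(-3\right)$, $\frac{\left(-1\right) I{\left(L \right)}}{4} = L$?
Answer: $758726$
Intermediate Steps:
$A = -13$ ($A = 1 - 14 = -13$)
$I{\left(L \right)} = - 4 L$
$B = 84$
$y = -672$ ($y = \left(-4\right) 2 \cdot 84 = \left(-8\right) 84 = -672$)
$1382 + y o{\left(-36,A \right)} = 1382 - 672 \left(\left(-13\right)^{2} - \left(-36\right)^{2}\right) = 1382 - 672 \left(169 - 1296\right) = 1382 - -757344 = 1382 + 757344 = 758726$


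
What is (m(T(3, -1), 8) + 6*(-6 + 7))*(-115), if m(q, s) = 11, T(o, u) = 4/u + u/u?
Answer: -1955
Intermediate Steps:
T(o, u) = 1 + 4/u (T(o, u) = 4/u + 1 = 1 + 4/u)
(m(T(3, -1), 8) + 6*(-6 + 7))*(-115) = (11 + 6*(-6 + 7))*(-115) = (11 + 6*1)*(-115) = (11 + 6)*(-115) = 17*(-115) = -1955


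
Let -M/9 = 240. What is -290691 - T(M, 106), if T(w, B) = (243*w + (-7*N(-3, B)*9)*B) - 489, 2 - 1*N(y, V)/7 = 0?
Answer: 328170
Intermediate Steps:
M = -2160 (M = -9*240 = -2160)
N(y, V) = 14 (N(y, V) = 14 - 7*0 = 14 + 0 = 14)
T(w, B) = -489 - 882*B + 243*w (T(w, B) = (243*w + (-7*14*9)*B) - 489 = (243*w + (-98*9)*B) - 489 = (243*w - 882*B) - 489 = (-882*B + 243*w) - 489 = -489 - 882*B + 243*w)
-290691 - T(M, 106) = -290691 - (-489 - 882*106 + 243*(-2160)) = -290691 - (-489 - 93492 - 524880) = -290691 - 1*(-618861) = -290691 + 618861 = 328170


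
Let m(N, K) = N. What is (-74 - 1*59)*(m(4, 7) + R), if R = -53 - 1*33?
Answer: 10906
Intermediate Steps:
R = -86 (R = -53 - 33 = -86)
(-74 - 1*59)*(m(4, 7) + R) = (-74 - 1*59)*(4 - 86) = (-74 - 59)*(-82) = -133*(-82) = 10906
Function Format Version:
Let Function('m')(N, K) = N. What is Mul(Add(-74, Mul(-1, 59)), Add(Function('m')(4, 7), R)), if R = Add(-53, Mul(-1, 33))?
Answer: 10906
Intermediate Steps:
R = -86 (R = Add(-53, -33) = -86)
Mul(Add(-74, Mul(-1, 59)), Add(Function('m')(4, 7), R)) = Mul(Add(-74, Mul(-1, 59)), Add(4, -86)) = Mul(Add(-74, -59), -82) = Mul(-133, -82) = 10906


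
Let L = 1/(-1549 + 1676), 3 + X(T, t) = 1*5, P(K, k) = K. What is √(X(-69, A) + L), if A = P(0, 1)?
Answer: √32385/127 ≈ 1.4170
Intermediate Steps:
A = 0
X(T, t) = 2 (X(T, t) = -3 + 1*5 = -3 + 5 = 2)
L = 1/127 ≈ 0.0078740
√(X(-69, A) + L) = √(2 + 1/127) = √(255/127) = √32385/127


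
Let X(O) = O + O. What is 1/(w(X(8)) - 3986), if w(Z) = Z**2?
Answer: -1/3730 ≈ -0.00026810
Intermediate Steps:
X(O) = 2*O
1/(w(X(8)) - 3986) = 1/((2*8)**2 - 3986) = 1/(16**2 - 3986) = 1/(256 - 3986) = 1/(-3730) = -1/3730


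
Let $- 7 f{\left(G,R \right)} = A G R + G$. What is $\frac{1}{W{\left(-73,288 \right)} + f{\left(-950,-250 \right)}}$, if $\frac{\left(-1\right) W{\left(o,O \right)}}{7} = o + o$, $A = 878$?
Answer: $- \frac{1}{29788128} \approx -3.357 \cdot 10^{-8}$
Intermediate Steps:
$f{\left(G,R \right)} = - \frac{G}{7} - \frac{878 G R}{7}$ ($f{\left(G,R \right)} = - \frac{878 G R + G}{7} = - \frac{G + 878 G R}{7} = - \frac{G}{7} - \frac{878 G R}{7}$)
$W{\left(o,O \right)} = - 14 o$ ($W{\left(o,O \right)} = - 7 \left(o + o\right) = - 7 \cdot 2 o = - 14 o$)
$\frac{1}{W{\left(-73,288 \right)} + f{\left(-950,-250 \right)}} = \frac{1}{\left(-14\right) \left(-73\right) - - \frac{950 \left(1 + 878 \left(-250\right)\right)}{7}} = \frac{1}{1022 - - \frac{950 \left(1 - 219500\right)}{7}} = \frac{1}{1022 - \left(- \frac{950}{7}\right) \left(-219499\right)} = \frac{1}{1022 - 29789150} = \frac{1}{-29788128} = - \frac{1}{29788128}$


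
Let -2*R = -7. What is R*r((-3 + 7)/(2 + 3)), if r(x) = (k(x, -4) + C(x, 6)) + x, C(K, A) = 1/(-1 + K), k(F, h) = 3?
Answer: -21/5 ≈ -4.2000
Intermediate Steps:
R = 7/2 (R = -½*(-7) = 7/2 ≈ 3.5000)
r(x) = 3 + x + 1/(-1 + x) (r(x) = (3 + 1/(-1 + x)) + x = 3 + x + 1/(-1 + x))
R*r((-3 + 7)/(2 + 3)) = 7*((1 + (-1 + (-3 + 7)/(2 + 3))*(3 + (-3 + 7)/(2 + 3)))/(-1 + (-3 + 7)/(2 + 3)))/2 = 7*((1 + (-1 + 4/5)*(3 + 4/5))/(-1 + 4/5))/2 = 7*((1 + (-1 + 4*(⅕))*(3 + 4*(⅕)))/(-1 + 4*(⅕)))/2 = 7*((1 + (-1 + ⅘)*(3 + ⅘))/(-1 + ⅘))/2 = 7*((1 - ⅕*19/5)/(-⅕))/2 = 7*(-5*(1 - 19/25))/2 = 7*(-5*6/25)/2 = (7/2)*(-6/5) = -21/5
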